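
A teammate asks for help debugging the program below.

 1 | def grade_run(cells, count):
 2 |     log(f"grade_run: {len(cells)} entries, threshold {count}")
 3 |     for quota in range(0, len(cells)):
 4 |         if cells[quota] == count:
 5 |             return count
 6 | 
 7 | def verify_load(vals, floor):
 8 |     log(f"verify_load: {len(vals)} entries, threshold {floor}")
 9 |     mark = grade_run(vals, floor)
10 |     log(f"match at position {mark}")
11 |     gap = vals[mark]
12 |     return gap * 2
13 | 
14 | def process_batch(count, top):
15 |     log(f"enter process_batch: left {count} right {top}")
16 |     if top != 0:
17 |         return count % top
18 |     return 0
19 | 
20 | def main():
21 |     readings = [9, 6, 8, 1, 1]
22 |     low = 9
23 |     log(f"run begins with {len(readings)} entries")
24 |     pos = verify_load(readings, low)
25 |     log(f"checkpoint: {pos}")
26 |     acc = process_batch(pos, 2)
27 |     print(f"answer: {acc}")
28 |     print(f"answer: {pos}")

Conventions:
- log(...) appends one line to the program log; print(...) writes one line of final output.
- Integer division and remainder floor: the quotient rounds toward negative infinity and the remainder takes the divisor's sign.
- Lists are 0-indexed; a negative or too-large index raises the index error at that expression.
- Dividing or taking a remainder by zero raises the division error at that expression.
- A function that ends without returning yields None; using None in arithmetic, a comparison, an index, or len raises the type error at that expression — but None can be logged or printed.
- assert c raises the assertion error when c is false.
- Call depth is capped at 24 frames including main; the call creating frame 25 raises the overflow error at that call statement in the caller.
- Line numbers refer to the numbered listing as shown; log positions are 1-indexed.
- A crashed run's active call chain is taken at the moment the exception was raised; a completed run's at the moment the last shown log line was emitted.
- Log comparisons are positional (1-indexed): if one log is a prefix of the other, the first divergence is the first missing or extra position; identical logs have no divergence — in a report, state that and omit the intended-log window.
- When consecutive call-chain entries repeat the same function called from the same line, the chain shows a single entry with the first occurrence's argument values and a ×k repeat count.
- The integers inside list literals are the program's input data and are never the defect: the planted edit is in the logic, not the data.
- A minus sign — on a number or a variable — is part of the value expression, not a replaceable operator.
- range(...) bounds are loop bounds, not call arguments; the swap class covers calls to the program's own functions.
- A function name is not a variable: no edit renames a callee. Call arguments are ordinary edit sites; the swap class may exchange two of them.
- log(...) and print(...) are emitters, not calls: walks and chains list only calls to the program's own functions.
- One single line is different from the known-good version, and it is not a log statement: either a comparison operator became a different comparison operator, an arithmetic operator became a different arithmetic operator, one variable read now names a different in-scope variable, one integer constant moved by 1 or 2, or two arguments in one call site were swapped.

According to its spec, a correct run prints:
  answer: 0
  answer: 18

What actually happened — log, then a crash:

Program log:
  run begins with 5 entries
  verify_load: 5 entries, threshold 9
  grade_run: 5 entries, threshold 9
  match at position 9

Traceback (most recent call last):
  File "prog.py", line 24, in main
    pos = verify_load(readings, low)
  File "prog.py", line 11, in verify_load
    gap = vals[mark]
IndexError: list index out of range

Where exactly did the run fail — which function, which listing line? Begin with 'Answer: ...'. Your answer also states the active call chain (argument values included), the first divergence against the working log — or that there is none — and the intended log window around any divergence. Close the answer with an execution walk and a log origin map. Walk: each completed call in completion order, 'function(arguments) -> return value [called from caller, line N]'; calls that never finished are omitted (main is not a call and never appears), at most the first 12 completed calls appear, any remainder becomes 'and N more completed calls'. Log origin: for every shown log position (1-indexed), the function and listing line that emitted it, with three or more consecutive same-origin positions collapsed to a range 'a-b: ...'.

Answer: the error was raised in verify_load, line 11.
Key fact: Everything matches until log position 4, which reads 'match at position 9' in place of 'match at position 0'.
Call chain: main -> verify_load([9, 6, 8, 1, 1], 9) (called at line 24).
First divergence: position 4 — the shown line 'match at position 9' should read 'match at position 0'.
Intended log window:
  2: verify_load: 5 entries, threshold 9
  3: grade_run: 5 entries, threshold 9
  4: match at position 0
  5: checkpoint: 18
Execution walk:
  grade_run([9, 6, 8, 1, 1], 9) -> 9  [called from verify_load, line 9]
Log origins:
  1: emitted by main (line 23)
  2: emitted by verify_load (line 8)
  3: emitted by grade_run (line 2)
  4: emitted by verify_load (line 10)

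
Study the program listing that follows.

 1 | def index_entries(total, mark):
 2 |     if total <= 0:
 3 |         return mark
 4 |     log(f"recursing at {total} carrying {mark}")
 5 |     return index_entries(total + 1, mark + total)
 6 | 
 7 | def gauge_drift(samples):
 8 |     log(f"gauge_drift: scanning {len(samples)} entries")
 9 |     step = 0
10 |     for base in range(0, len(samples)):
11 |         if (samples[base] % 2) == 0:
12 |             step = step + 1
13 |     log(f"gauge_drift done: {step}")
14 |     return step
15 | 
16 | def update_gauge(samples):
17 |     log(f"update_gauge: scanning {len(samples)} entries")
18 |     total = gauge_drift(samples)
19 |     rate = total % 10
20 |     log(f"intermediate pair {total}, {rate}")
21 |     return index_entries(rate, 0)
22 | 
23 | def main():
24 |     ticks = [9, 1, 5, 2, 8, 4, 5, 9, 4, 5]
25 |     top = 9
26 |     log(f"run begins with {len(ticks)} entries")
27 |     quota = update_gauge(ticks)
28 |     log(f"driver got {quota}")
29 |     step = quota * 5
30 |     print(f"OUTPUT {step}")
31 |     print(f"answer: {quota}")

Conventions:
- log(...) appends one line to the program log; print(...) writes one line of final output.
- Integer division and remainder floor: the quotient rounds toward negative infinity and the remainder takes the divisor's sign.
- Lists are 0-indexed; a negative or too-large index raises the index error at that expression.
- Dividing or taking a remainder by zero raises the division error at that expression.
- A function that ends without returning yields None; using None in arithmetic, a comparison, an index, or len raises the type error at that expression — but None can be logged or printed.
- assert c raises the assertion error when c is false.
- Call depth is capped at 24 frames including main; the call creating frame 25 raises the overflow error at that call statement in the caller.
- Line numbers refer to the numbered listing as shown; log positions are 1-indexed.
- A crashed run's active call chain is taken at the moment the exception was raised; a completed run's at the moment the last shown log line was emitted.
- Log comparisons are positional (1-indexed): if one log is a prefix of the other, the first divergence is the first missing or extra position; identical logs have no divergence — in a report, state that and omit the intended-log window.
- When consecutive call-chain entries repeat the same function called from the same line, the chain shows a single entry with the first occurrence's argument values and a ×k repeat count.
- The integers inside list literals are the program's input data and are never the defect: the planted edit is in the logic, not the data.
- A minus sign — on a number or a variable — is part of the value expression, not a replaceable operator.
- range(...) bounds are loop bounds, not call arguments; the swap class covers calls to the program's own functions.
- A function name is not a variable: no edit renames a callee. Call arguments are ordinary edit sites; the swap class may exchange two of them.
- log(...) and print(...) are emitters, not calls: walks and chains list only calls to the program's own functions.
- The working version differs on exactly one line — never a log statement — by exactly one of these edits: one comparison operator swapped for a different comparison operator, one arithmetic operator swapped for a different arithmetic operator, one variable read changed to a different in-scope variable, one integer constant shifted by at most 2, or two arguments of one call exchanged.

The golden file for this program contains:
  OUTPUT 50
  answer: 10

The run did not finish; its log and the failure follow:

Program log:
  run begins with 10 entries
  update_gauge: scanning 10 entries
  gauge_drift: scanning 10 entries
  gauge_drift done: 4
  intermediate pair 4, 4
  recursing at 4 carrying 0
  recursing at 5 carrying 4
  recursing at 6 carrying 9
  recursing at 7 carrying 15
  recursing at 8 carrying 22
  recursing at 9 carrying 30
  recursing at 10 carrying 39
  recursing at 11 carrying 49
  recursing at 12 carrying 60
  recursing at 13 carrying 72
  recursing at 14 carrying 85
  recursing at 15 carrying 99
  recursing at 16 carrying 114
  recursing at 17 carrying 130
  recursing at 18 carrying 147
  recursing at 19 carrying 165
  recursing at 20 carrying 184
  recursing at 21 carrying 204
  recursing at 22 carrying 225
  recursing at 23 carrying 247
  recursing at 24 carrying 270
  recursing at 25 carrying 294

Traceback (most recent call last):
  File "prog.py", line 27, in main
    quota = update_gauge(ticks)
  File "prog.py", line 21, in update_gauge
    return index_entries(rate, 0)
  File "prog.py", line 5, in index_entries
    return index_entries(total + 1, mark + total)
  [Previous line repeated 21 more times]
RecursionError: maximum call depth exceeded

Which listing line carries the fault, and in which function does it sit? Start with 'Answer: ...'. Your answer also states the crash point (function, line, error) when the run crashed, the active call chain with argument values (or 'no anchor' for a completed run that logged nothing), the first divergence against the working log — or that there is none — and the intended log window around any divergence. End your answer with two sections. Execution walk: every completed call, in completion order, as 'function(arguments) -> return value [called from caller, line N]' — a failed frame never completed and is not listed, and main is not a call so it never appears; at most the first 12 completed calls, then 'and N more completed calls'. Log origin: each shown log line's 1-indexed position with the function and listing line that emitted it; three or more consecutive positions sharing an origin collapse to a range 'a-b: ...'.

Answer: the defect is in index_entries at line 5.
Key fact: Everything matches until log position 7, which reads 'recursing at 5 carrying 4' in place of 'recursing at 3 carrying 4'.
Crash: index_entries, line 5, RecursionError.
Call chain: main -> update_gauge([9, 1, 5, 2, 8, 4, 5, 9, 4, 5]) (called at line 27) -> index_entries(4, 0) (called at line 21) -> index_entries(5, 4) (called at line 5) ×21.
First divergence: position 7 — shown 'recursing at 5 carrying 4', intended 'recursing at 3 carrying 4'.
Intended log window:
  5: intermediate pair 4, 4
  6: recursing at 4 carrying 0
  7: recursing at 3 carrying 4
  8: recursing at 2 carrying 7
Execution walk:
  gauge_drift([9, 1, 5, 2, 8, 4, 5, 9, 4, 5]) -> 4  [called from update_gauge, line 18]
Log origins:
  1: logged in main at line 26
  2: logged in update_gauge at line 17
  3: logged in gauge_drift at line 8
  4: logged in gauge_drift at line 13
  5: logged in update_gauge at line 20
  6-27: logged in index_entries at line 4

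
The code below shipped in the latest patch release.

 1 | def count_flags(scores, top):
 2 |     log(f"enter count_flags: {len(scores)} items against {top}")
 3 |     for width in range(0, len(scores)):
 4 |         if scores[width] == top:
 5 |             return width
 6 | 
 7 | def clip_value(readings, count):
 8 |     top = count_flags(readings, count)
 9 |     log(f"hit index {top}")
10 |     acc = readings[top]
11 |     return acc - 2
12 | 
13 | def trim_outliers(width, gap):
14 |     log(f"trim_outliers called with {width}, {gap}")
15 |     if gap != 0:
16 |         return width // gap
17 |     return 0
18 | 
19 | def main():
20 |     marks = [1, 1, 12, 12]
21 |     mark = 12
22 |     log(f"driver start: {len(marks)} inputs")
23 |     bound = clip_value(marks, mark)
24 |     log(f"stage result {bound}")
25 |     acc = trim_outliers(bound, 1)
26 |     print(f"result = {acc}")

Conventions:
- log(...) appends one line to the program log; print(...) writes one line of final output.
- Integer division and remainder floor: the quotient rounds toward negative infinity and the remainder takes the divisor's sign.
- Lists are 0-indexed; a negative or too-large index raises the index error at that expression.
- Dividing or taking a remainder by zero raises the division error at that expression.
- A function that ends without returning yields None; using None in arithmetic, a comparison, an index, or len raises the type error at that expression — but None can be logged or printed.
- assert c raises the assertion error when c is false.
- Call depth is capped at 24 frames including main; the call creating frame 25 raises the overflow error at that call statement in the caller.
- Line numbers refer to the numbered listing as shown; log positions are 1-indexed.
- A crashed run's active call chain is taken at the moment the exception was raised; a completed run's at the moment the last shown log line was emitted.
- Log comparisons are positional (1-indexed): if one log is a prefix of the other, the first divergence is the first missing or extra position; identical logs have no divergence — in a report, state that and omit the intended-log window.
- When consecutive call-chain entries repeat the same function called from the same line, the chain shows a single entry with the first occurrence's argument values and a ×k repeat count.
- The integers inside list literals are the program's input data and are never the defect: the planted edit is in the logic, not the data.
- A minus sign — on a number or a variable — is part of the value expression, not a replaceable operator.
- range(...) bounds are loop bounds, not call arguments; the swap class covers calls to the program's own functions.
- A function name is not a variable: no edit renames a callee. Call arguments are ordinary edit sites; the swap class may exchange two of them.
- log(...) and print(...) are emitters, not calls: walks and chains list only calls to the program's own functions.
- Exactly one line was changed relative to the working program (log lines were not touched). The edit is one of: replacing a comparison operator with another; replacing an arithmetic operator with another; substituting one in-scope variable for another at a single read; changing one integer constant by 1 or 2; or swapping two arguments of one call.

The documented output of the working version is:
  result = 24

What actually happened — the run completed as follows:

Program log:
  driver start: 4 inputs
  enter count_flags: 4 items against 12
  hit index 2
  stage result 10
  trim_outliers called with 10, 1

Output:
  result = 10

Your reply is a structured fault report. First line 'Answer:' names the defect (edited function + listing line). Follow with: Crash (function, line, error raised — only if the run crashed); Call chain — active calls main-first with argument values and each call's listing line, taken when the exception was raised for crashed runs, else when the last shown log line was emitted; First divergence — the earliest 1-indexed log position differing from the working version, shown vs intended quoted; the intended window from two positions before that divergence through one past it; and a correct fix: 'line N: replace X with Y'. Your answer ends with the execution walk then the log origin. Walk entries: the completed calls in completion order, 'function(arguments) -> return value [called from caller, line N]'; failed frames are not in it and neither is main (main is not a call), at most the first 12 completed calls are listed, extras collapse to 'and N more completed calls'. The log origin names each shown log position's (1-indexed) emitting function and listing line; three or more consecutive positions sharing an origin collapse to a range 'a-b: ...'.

Answer: the defect is in clip_value at line 11.
Key observation: Log line 4 is where behavior first shows: 'stage result 10' appears instead of 'stage result 24'.
Call chain: main -> trim_outliers(10, 1) (called at line 25).
First divergence: position 4 — shown 'stage result 10', intended 'stage result 24'.
Intended log window:
  2: enter count_flags: 4 items against 12
  3: hit index 2
  4: stage result 24
  5: trim_outliers called with 24, 1
Execution walk:
  count_flags([1, 1, 12, 12], 12) -> 2  [called from clip_value, line 8]
  clip_value([1, 1, 12, 12], 12) -> 10  [called from main, line 23]
  trim_outliers(10, 1) -> 10  [called from main, line 25]
Log line origins:
  1 — main, line 22
  2 — count_flags, line 2
  3 — clip_value, line 9
  4 — main, line 24
  5 — trim_outliers, line 14
A correct fix: line 11: replace `-` with `*`.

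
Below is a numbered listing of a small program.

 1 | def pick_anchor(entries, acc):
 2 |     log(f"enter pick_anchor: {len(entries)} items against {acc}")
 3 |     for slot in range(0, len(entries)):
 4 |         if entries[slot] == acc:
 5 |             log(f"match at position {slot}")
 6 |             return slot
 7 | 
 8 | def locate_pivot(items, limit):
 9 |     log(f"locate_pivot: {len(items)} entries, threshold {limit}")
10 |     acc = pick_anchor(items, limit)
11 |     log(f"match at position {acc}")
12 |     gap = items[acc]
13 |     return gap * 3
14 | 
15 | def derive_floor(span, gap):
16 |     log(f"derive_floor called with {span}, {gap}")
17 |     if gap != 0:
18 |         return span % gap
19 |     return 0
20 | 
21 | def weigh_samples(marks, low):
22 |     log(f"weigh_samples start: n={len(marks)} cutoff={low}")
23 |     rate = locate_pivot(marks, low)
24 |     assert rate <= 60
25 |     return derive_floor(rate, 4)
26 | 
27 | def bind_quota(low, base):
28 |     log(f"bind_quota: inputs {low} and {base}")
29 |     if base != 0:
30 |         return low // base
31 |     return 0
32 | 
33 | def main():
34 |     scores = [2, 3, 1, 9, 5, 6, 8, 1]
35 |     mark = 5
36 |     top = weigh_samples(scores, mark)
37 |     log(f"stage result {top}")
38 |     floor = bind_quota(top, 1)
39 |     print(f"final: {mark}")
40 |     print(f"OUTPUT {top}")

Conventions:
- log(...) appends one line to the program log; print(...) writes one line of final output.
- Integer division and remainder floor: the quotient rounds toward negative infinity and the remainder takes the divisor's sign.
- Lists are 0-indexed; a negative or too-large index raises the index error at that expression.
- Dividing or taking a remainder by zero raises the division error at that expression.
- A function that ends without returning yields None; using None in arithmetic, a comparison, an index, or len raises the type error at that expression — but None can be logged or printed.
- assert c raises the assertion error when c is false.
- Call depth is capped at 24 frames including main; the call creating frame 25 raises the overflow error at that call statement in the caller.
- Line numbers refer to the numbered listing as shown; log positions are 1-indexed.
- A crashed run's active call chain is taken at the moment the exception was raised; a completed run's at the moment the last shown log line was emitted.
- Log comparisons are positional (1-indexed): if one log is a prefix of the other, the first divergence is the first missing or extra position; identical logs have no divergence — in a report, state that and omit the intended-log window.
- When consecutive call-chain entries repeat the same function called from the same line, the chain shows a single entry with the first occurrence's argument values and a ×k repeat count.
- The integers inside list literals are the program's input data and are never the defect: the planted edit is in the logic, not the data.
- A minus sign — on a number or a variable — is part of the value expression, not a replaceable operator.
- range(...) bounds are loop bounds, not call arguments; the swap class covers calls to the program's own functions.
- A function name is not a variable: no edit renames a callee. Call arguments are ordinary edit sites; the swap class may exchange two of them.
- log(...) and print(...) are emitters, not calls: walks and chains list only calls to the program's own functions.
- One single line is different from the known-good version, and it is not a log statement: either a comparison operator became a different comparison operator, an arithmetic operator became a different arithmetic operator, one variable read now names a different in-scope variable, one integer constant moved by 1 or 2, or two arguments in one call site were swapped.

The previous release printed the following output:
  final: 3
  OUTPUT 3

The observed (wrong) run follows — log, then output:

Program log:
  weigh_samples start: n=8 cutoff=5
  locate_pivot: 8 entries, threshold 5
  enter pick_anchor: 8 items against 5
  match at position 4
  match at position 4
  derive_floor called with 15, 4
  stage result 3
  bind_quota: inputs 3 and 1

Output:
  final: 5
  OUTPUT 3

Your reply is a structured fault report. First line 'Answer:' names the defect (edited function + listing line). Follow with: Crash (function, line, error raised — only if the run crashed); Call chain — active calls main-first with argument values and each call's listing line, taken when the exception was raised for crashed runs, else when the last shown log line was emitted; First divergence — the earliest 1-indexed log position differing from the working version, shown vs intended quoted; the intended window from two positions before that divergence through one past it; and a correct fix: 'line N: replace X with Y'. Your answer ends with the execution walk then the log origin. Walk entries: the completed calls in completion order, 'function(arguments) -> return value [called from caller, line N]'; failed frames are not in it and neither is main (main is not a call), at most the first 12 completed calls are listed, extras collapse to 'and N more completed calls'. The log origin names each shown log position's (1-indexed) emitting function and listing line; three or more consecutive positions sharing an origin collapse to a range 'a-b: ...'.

Answer: the defect is in main at line 39.
Key observation: The two runs log identically and part ways only at the printed values.
Call chain: main -> bind_quota(3, 1) (called at line 38).
First divergence: there is none — every log position agrees.
Execution walk:
  pick_anchor([2, 3, 1, 9, 5, 6, 8, 1], 5) -> 4  [called from locate_pivot, line 10]
  locate_pivot([2, 3, 1, 9, 5, 6, 8, 1], 5) -> 15  [called from weigh_samples, line 23]
  derive_floor(15, 4) -> 3  [called from weigh_samples, line 25]
  weigh_samples([2, 3, 1, 9, 5, 6, 8, 1], 5) -> 3  [called from main, line 36]
  bind_quota(3, 1) -> 3  [called from main, line 38]
Log origin:
  1: from weigh_samples, line 22
  2: from locate_pivot, line 9
  3: from pick_anchor, line 2
  4: from pick_anchor, line 5
  5: from locate_pivot, line 11
  6: from derive_floor, line 16
  7: from main, line 37
  8: from bind_quota, line 28
A correct fix: line 39: replace `mark` with `floor`.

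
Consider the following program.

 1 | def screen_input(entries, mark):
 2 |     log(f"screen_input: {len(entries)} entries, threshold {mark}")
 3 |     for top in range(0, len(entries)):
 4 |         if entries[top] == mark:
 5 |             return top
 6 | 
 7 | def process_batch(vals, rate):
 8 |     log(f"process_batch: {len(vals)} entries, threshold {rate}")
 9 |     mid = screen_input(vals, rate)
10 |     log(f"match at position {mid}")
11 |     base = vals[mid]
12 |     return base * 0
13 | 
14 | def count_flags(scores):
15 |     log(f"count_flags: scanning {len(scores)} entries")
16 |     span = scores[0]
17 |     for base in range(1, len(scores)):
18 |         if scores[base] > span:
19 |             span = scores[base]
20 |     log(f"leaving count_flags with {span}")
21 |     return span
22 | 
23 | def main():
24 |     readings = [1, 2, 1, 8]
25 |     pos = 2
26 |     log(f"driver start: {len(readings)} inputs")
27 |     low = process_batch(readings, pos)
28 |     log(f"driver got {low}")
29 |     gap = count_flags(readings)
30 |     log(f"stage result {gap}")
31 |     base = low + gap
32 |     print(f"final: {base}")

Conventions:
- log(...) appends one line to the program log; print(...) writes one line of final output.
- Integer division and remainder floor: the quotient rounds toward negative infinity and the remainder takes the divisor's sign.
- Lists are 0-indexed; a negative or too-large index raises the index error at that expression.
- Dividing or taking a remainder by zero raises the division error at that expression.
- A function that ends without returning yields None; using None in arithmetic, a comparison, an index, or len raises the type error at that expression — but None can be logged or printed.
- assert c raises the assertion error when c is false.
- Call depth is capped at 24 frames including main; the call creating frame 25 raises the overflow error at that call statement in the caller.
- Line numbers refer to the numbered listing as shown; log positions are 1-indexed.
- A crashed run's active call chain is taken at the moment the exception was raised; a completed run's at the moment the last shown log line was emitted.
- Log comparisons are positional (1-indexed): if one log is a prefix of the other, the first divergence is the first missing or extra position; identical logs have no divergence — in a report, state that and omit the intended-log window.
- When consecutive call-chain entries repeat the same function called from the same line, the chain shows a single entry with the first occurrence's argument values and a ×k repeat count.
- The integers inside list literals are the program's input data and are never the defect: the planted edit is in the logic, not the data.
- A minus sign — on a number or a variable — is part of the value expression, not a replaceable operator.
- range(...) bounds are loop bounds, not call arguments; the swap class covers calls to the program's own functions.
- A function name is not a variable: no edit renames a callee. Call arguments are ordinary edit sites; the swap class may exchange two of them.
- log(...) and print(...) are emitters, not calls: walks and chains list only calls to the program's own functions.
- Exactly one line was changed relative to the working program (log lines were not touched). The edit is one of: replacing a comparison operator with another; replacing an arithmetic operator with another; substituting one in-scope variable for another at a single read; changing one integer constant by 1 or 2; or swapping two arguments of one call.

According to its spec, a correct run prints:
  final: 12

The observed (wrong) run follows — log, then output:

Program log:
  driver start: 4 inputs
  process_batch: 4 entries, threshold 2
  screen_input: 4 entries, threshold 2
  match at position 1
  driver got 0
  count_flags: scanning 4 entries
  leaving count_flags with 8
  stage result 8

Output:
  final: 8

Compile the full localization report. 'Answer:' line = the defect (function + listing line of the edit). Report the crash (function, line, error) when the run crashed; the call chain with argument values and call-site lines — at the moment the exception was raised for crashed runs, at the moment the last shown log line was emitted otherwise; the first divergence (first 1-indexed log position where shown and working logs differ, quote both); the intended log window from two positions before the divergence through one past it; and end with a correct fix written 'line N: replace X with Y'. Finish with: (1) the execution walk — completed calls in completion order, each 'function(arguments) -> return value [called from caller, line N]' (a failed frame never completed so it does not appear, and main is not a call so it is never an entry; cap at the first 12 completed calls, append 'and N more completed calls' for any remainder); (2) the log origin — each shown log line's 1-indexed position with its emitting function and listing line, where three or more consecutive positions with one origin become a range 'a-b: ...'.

Answer: the defect is in process_batch at line 12.
The tell: Position 5 is the first bad log line: 'driver got 0' should read 'driver got 4'.
Call chain: main.
First divergence: position 5 — the shown line 'driver got 0' should read 'driver got 4'.
Intended log window:
  3: screen_input: 4 entries, threshold 2
  4: match at position 1
  5: driver got 4
  6: count_flags: scanning 4 entries
Execution walk:
  screen_input([1, 2, 1, 8], 2) -> 1  [called from process_batch, line 9]
  process_batch([1, 2, 1, 8], 2) -> 0  [called from main, line 27]
  count_flags([1, 2, 1, 8]) -> 8  [called from main, line 29]
Log line origins:
  1: from main, line 26
  2: from process_batch, line 8
  3: from screen_input, line 2
  4: from process_batch, line 10
  5: from main, line 28
  6: from count_flags, line 15
  7: from count_flags, line 20
  8: from main, line 30
A correct fix: line 12: replace `0` with `2`.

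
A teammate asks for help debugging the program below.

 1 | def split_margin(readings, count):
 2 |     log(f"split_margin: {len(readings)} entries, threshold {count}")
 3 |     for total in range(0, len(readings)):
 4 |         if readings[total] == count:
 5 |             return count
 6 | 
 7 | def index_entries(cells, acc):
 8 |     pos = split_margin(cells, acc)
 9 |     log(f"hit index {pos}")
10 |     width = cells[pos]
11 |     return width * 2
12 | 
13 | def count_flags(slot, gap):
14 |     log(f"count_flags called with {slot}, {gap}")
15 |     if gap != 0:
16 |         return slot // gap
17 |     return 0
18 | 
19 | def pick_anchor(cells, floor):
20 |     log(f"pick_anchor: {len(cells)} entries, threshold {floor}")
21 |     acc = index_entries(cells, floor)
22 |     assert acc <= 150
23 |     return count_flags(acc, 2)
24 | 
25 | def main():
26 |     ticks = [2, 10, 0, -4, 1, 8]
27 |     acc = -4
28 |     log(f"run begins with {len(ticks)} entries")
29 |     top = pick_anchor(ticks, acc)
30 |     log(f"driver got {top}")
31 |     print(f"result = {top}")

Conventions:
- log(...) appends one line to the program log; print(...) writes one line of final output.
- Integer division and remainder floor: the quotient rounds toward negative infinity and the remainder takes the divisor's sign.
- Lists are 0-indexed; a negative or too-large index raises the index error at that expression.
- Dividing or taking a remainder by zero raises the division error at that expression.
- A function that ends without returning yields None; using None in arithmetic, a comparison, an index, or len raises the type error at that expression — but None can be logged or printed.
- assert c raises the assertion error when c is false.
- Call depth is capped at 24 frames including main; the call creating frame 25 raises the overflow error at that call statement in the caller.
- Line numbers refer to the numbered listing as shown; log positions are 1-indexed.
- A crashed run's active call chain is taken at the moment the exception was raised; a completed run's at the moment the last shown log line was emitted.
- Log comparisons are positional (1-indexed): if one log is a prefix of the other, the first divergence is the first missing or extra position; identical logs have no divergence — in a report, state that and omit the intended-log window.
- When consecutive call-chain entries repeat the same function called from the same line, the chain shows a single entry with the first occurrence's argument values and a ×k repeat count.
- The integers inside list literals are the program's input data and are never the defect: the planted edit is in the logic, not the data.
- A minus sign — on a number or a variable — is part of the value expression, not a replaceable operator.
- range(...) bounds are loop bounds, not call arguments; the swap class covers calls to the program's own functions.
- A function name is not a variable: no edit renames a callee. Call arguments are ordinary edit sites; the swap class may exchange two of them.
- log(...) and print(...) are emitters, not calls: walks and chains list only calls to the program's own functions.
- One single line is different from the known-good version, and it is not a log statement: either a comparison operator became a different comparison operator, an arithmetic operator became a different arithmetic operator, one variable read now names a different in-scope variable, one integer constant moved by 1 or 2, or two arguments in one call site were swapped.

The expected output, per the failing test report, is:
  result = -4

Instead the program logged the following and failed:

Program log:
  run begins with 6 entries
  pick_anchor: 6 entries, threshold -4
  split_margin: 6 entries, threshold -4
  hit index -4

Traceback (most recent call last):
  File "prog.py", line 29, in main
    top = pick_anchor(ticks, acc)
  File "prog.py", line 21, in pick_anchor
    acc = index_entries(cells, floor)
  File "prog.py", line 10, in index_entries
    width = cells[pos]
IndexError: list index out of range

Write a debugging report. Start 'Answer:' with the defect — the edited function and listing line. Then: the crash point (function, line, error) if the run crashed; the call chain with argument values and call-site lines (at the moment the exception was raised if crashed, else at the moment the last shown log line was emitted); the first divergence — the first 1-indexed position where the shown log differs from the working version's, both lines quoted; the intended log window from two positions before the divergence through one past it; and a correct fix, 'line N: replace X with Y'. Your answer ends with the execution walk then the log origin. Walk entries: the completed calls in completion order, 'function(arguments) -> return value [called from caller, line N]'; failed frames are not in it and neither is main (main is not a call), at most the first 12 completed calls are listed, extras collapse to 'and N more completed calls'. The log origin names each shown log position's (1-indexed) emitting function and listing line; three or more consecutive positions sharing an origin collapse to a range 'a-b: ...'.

Answer: the defect is in split_margin at line 5.
Core observation: Everything matches until log position 4, which reads 'hit index -4' in place of 'hit index 3'.
Crash: index_entries, line 10, IndexError.
Call chain: main -> pick_anchor([2, 10, 0, -4, 1, 8], -4) (called at line 29) -> index_entries([2, 10, 0, -4, 1, 8], -4) (called at line 21).
First divergence: position 4; shown 'hit index -4' vs intended 'hit index 3'.
Intended log window:
  2: pick_anchor: 6 entries, threshold -4
  3: split_margin: 6 entries, threshold -4
  4: hit index 3
  5: count_flags called with -8, 2
Execution walk:
  split_margin([2, 10, 0, -4, 1, 8], -4) -> -4  [called from index_entries, line 8]
Log origins:
  1: logged in main at line 28
  2: logged in pick_anchor at line 20
  3: logged in split_margin at line 2
  4: logged in index_entries at line 9
A correct fix: line 5: replace `count` with `total`.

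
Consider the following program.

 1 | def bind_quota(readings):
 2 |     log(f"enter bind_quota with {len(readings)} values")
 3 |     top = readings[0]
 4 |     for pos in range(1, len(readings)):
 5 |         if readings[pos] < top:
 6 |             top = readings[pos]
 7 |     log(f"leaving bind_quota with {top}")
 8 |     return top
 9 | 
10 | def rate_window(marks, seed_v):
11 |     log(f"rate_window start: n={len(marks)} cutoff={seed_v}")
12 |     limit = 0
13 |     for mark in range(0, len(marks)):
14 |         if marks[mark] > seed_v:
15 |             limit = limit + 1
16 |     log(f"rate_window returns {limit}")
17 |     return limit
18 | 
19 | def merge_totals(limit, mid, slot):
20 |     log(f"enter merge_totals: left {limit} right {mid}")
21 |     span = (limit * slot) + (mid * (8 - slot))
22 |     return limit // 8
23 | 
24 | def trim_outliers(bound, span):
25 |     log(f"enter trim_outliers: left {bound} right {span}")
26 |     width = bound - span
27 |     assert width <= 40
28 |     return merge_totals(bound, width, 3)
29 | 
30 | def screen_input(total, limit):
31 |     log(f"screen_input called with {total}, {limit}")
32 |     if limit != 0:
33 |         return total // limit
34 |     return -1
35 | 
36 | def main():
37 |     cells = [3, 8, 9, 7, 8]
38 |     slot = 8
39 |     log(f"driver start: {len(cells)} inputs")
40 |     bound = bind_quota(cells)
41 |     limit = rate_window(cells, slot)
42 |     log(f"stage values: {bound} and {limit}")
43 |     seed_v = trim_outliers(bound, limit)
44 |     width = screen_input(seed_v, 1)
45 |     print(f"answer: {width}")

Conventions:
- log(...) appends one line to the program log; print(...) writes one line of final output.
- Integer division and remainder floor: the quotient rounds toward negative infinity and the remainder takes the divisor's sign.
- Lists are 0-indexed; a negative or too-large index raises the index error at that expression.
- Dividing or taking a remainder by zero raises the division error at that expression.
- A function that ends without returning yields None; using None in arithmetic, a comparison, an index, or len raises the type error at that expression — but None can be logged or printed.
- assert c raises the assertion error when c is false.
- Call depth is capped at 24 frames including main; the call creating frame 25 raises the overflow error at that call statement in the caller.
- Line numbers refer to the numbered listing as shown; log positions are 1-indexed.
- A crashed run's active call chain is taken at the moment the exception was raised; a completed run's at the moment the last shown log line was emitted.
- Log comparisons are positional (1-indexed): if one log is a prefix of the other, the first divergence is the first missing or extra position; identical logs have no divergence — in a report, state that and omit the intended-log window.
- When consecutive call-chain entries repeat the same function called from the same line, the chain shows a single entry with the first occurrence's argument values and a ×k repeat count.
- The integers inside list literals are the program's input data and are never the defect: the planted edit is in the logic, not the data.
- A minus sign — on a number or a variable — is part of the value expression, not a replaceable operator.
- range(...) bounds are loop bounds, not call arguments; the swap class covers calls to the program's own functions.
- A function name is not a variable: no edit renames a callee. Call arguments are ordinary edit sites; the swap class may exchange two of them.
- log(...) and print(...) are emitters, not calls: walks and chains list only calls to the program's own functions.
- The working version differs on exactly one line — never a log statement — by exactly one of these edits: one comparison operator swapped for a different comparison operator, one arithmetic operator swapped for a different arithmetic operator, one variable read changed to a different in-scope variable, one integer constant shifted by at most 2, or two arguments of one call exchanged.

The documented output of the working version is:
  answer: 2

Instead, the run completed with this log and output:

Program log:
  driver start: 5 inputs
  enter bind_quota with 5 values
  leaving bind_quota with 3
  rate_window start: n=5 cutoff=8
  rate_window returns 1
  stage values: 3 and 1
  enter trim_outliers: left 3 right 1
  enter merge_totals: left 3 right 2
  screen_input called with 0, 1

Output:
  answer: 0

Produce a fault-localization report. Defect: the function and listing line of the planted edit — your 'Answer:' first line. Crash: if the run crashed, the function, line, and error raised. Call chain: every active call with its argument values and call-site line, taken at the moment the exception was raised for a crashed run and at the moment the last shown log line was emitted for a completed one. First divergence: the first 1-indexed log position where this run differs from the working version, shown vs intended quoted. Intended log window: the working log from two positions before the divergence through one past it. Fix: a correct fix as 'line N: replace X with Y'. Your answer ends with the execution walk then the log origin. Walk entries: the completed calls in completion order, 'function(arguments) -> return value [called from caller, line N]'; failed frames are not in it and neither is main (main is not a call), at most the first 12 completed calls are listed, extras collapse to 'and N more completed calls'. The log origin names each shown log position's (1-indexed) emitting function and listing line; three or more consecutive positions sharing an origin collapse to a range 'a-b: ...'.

Answer: the defect is in merge_totals at line 22.
Key fact: Log line 9 is where behavior first shows: 'screen_input called with 0, 1' appears instead of 'screen_input called with 2, 1'.
Call chain: main -> screen_input(0, 1) (called at line 44).
First divergence: at position 9 the run shows 'screen_input called with 0, 1' where the working version logs 'screen_input called with 2, 1'.
Intended log window:
  7: enter trim_outliers: left 3 right 1
  8: enter merge_totals: left 3 right 2
  9: screen_input called with 2, 1
Execution walk:
  bind_quota([3, 8, 9, 7, 8]) -> 3  [called from main, line 40]
  rate_window([3, 8, 9, 7, 8], 8) -> 1  [called from main, line 41]
  merge_totals(3, 2, 3) -> 0  [called from trim_outliers, line 28]
  trim_outliers(3, 1) -> 0  [called from main, line 43]
  screen_input(0, 1) -> 0  [called from main, line 44]
Log origin:
  1: emitted by main (line 39)
  2: emitted by bind_quota (line 2)
  3: emitted by bind_quota (line 7)
  4: emitted by rate_window (line 11)
  5: emitted by rate_window (line 16)
  6: emitted by main (line 42)
  7: emitted by trim_outliers (line 25)
  8: emitted by merge_totals (line 20)
  9: emitted by screen_input (line 31)
A correct fix: line 22: replace `limit` with `span`.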